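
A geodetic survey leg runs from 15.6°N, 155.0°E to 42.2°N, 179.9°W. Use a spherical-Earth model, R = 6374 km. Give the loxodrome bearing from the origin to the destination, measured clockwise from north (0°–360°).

39.1°

Meridional parts: M(φ₁)=+0.2757, M(φ₂)=+0.8139 → ΔM = +0.5382;  Δλ = +0.4381 rad
tan C = Δλ / ΔM = +0.8140 → C = 39.15°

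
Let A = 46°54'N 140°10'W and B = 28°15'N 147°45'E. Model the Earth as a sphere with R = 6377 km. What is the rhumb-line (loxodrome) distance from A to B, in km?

6630 km

Rhumb course C = atan2(Δλ, Δψ) with Δψ = ln[tan(π/4+φ₂/2)/tan(π/4+φ₁/2)] = -0.4147, Δλ = -1.2581 → C = 251.75°
d = R·|Δφ| / |cos C| = 6377·0.32550 / 0.31308 = 6630 km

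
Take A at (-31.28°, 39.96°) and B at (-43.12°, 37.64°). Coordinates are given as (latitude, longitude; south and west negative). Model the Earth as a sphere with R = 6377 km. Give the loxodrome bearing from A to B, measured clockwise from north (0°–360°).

188.8°

Meridional parts: M(φ₁)=-0.5753, M(φ₂)=-0.8357 → ΔM = -0.2604;  Δλ = -0.0405 rad
tan C = Δλ / ΔM = +0.1555 → C = 188.84°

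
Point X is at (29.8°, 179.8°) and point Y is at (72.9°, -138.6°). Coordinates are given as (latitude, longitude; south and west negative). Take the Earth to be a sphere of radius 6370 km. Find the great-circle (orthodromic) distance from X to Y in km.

Haversine: a = sin²(Δφ/2)+cos φ₁ cos φ₂ sin²(Δλ/2) = 0.16709;  σ = 2·atan2(√a,√(1−a))
σ = 48.255° → d = Rσ = 6370·0.84222 = 5365 km

5365 km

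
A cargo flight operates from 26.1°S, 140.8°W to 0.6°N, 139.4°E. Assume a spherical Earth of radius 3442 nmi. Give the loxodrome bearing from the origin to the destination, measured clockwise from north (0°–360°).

289.1°

Meridional parts: M(φ₁)=-0.4722, M(φ₂)=+0.0105 → ΔM = +0.4826;  Δλ = -1.3928 rad
tan C = Δλ / ΔM = -2.8858 → C = 289.11°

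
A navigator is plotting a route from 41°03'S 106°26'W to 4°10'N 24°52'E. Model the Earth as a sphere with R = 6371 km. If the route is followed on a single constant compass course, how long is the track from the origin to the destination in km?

14313 km

Rhumb course C = atan2(Δλ, Δψ) with Δψ = ln[tan(π/4+φ₂/2)/tan(π/4+φ₁/2)] = +0.8598, Δλ = +2.2916 → C = 69.43°
d = R·|Δφ| / |cos C| = 6371·0.78918 / 0.35128 = 14313 km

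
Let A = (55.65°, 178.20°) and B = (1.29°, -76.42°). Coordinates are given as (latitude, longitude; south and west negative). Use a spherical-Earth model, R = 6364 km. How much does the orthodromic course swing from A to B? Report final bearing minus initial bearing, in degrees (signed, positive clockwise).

+70.2°

Initial bearing θ₁ = atan2(sin Δλ cos φ₂, cos φ₁ sin φ₂ − sin φ₁ cos φ₂ cos Δλ) = 76.49°
Final bearing θ₂ = (initial bearing from the destination back to the start) + 180° = 146.72°
Δθ = θ₂ − θ₁ = +70.2°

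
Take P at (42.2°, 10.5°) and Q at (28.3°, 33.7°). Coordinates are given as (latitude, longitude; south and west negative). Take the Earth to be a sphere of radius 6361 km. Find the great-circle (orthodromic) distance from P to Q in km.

cos σ = sin φ₁ sin φ₂ + cos φ₁ cos φ₂ cos Δλ
      = sin(42.20°)sin(28.30°) + cos(42.20°)cos(28.30°)cos(23.20°) = 0.9180
σ = 23.369° → d = Rσ = 6361·0.40786 = 2594 km

2594 km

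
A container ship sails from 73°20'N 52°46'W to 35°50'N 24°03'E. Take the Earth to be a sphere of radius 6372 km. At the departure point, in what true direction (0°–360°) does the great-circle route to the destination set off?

N = sin Δλ·cos φ₂ = +0.7894;  D = cos φ₁ sin φ₂ − sin φ₁ cos φ₂ cos Δλ = -0.0092
initial course = atan2(N, D) = 90.67°

90.7°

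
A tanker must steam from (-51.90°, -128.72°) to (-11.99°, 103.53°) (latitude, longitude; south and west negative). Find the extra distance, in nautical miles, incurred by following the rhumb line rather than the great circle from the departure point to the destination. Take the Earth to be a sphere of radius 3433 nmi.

Great circle: cos σ = sin φ₁ sin φ₂ + cos φ₁ cos φ₂ cos Δλ,  σ = 1.7783 rad → d_gc = 6105.0 nmi
Rhumb line: Δψ = +0.8525, q = Δφ/Δψ = 0.8171, d_rh = R√(Δφ²+q²Δλ²) = 6695.7 nmi
Excess = 6695.7 − 6105.0 = 590.7 ≈ 591 nmi

591 nmi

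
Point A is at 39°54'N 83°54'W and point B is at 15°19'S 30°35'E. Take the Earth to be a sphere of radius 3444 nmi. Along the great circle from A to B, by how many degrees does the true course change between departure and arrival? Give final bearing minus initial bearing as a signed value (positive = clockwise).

Initial bearing θ₁ = atan2(sin Δλ cos φ₂, cos φ₁ sin φ₂ − sin φ₁ cos φ₂ cos Δλ) = 86.50°
Final bearing θ₂ = (initial bearing from the destination back to the start) + 180° = 127.45°
Δθ = θ₂ − θ₁ = +40.9°

+40.9°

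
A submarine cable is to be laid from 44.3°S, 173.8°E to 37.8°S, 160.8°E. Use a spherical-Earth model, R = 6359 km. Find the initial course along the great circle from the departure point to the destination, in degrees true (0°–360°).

N = sin Δλ·cos φ₂ = -0.1777;  D = cos φ₁ sin φ₂ − sin φ₁ cos φ₂ cos Δλ = +0.0991
initial course = atan2(N, D) = 299.13°

299.1°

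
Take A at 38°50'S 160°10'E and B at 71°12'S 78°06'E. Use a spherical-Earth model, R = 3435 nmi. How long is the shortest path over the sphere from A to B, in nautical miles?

3062 nmi

cos σ = sin φ₁ sin φ₂ + cos φ₁ cos φ₂ cos Δλ
      = sin(-38.83°)sin(-71.20°) + cos(-38.83°)cos(-71.20°)cos(-82.07°) = 0.6283
σ = 51.079° → d = Rσ = 3435·0.89149 = 3062 nmi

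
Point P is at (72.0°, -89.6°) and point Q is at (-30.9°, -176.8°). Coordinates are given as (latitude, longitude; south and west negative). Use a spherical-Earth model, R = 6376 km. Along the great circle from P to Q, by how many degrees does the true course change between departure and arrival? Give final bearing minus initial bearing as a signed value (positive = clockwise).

At departure: θ₁ = atan2(sin Δλ cos φ₂, cos φ₁ sin φ₂ − sin φ₁ cos φ₂ cos Δλ) = 256.96°
At arrival: θ₂ = atan2(sin Δλ cos φ₁, −cos φ₂ sin φ₁ + sin φ₂ cos φ₁ cos Δλ) = 200.54°
Δθ = θ₂ − θ₁ = -56.4°

-56.4°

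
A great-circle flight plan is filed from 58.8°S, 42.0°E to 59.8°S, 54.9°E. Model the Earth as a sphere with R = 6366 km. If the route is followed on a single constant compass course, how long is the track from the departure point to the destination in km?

740 km

Rhumb course C = atan2(Δλ, Δψ) with Δψ = ln[tan(π/4+φ₂/2)/tan(π/4+φ₁/2)] = -0.0342, Δλ = +0.2251 → C = 98.63°
d = R·|Δφ| / |cos C| = 6366·0.01745 / 0.15013 = 740 km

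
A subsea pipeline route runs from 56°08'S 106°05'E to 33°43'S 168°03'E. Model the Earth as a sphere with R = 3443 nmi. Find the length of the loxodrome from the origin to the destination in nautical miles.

2915 nmi

Rhumb course C = atan2(Δλ, Δψ) with Δψ = ln[tan(π/4+φ₂/2)/tan(π/4+φ₁/2)] = +0.5635, Δλ = +1.0815 → C = 62.48°
d = R·|Δφ| / |cos C| = 3443·0.39124 / 0.46208 = 2915 nmi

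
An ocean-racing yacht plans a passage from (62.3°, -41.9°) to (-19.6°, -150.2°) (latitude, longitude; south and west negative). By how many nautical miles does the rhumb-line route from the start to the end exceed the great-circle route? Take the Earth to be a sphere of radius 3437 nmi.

Great circle: cos σ = sin φ₁ sin φ₂ + cos φ₁ cos φ₂ cos Δλ,  σ = 2.0203 rad → d_gc = 6943.7 nmi
Rhumb line: Δψ = -1.7492, q = Δφ/Δψ = 0.8172, d_rh = R√(Δφ²+q²Δλ²) = 7233.5 nmi
Excess = 7233.5 − 6943.7 = 289.8 ≈ 290 nmi

290 nmi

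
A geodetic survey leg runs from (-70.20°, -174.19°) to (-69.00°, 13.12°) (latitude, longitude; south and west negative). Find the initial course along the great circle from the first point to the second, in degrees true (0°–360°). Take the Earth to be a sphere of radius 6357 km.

184.0°

N = sin Δλ·cos φ₂ = -0.0456;  D = cos φ₁ sin φ₂ − sin φ₁ cos φ₂ cos Δλ = -0.6507
initial course = atan2(N, D) = 184.01°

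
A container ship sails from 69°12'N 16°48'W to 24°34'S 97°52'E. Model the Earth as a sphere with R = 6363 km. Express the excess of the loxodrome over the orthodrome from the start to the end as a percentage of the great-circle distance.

Great circle: σ = 2.1217 rad → d_gc = Rσ = 13500.2 km
Rhumb: Δφ = -1.6365, Δλ = +2.0013, Δψ = -2.1379, q = Δφ/Δψ = 0.7655 → d_rh = R√(Δφ²+q²Δλ²) = 14263.9 km
Excess = (14263.9 − 13500.2) / 13500.2 = 763.7 / 13500.2 = 5.66% ≈ 5.7%

5.7%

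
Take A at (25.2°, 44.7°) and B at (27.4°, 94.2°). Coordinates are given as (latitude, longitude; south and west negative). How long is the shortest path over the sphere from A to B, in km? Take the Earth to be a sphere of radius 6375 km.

4911 km

Haversine: a = sin²(Δφ/2)+cos φ₁ cos φ₂ sin²(Δλ/2) = 0.14117;  σ = 2·atan2(√a,√(1−a))
σ = 44.139° → d = Rσ = 6375·0.77036 = 4911 km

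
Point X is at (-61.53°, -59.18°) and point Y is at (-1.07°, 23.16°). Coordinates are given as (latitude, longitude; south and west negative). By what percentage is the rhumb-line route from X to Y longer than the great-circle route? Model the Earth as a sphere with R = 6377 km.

3.3%

Great circle: σ = 1.4908 rad → d_gc = Rσ = 9506.6 km
Rhumb: Δφ = +1.0552, Δλ = +1.4371, Δψ = +1.3530, q = Δφ/Δψ = 0.7799 → d_rh = R√(Δφ²+q²Δλ²) = 9816.8 km
Excess = (9816.8 − 9506.6) / 9506.6 = 310.2 / 9506.6 = 3.26% ≈ 3.3%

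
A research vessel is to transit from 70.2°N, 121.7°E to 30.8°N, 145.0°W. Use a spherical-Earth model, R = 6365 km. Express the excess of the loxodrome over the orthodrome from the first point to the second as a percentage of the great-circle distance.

Great circle: σ = 1.0871 rad → d_gc = Rσ = 6919.6 km
Rhumb: Δφ = -0.6877, Δλ = +1.6284, Δψ = -1.1802, q = Δφ/Δψ = 0.5827 → d_rh = R√(Δφ²+q²Δλ²) = 7458.6 km
Excess = (7458.6 − 6919.6) / 6919.6 = 539.0 / 6919.6 = 7.79% ≈ 7.8%

7.8%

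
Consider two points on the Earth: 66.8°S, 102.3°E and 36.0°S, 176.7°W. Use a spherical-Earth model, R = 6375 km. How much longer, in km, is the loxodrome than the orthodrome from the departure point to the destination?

Great circle: cos σ = sin φ₁ sin φ₂ + cos φ₁ cos φ₂ cos Δλ,  σ = 0.9396 rad → d_gc = 5990.0 km
Rhumb line: Δψ = +0.9092, q = Δφ/Δψ = 0.5913, d_rh = R√(Δφ²+q²Δλ²) = 6335.7 km
Excess = 6335.7 − 5990.0 = 345.7 ≈ 346 km

346 km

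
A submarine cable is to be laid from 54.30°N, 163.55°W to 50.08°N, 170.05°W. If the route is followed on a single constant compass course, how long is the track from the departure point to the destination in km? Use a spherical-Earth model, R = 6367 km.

645 km

Rhumb course C = atan2(Δλ, Δψ) with Δψ = ln[tan(π/4+φ₂/2)/tan(π/4+φ₁/2)] = -0.1203, Δλ = -0.1134 → C = 223.33°
d = R·|Δφ| / |cos C| = 6367·0.07365 / 0.72741 = 645 km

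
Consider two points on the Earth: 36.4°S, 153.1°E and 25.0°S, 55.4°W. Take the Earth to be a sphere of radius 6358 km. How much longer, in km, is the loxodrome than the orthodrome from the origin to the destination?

1934 km

Great circle: cos σ = sin φ₁ sin φ₂ + cos φ₁ cos φ₂ cos Δλ,  σ = 1.9717 rad → d_gc = 12536.3 km
Rhumb line: Δψ = +0.2321, q = Δφ/Δψ = 0.8574, d_rh = R√(Δφ²+q²Δλ²) = 14470.2 km
Excess = 14470.2 − 12536.3 = 1933.9 ≈ 1934 km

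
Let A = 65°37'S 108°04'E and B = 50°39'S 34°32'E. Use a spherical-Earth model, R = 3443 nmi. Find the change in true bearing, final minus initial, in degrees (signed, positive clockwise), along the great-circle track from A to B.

At departure: θ₁ = atan2(sin Δλ cos φ₂, cos φ₁ sin φ₂ − sin φ₁ cos φ₂ cos Δλ) = 255.65°
At arrival: θ₂ = atan2(sin Δλ cos φ₁, −cos φ₂ sin φ₁ + sin φ₂ cos φ₁ cos Δλ) = 320.89°
Δθ = θ₂ − θ₁ = +65.2°

+65.2°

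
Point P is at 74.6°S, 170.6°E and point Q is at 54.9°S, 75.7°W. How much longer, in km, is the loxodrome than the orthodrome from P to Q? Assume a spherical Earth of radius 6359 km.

Great circle: cos σ = sin φ₁ sin φ₂ + cos φ₁ cos φ₂ cos Δλ,  σ = 0.7563 rad → d_gc = 4809.1 km
Rhumb line: Δψ = +0.8498, q = Δφ/Δψ = 0.4046, d_rh = R√(Δφ²+q²Δλ²) = 5554.3 km
Excess = 5554.3 − 4809.1 = 745.2 ≈ 745 km

745 km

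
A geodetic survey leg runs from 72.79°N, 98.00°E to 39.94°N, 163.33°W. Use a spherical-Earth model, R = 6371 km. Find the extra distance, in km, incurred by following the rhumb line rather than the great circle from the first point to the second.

598 km

Great circle: cos σ = sin φ₁ sin φ₂ + cos φ₁ cos φ₂ cos Δλ,  σ = 0.9532 rad → d_gc = 6073.1 km
Rhumb line: Δψ = -1.1268, q = Δφ/Δψ = 0.5088, d_rh = R√(Δφ²+q²Δλ²) = 6671.5 km
Excess = 6671.5 − 6073.1 = 598.4 ≈ 598 km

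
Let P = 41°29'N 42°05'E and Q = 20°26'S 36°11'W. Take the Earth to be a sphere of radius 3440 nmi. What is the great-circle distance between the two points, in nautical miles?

cos σ = sin φ₁ sin φ₂ + cos φ₁ cos φ₂ cos Δλ
      = sin(41.48°)sin(-20.43°) + cos(41.48°)cos(-20.43°)cos(-78.27°) = -0.0885
σ = 95.077° → d = Rσ = 3440·1.65941 = 5708 nmi

5708 nmi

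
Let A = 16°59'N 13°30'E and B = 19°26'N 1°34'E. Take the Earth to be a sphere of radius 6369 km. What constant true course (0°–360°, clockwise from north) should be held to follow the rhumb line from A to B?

Δψ = ln[tan(π/4+φ₂/2)/tan(π/4+φ₁/2)] = +0.0450
Δλ = -0.2083 rad (taken the short way round)
course = atan2(Δλ, Δψ) = 282.20°

282.2°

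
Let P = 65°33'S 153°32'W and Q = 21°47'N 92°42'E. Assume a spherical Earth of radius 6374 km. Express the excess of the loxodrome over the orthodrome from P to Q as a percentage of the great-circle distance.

Great circle: σ = 2.0860 rad → d_gc = Rσ = 13296.2 km
Rhumb: Δφ = +1.5243, Δλ = -1.9856, Δψ = +1.9191, q = Δφ/Δψ = 0.7943 → d_rh = R√(Δφ²+q²Δλ²) = 13980.0 km
Excess = (13980.0 − 13296.2) / 13296.2 = 683.8 / 13296.2 = 5.14% ≈ 5.1%

5.1%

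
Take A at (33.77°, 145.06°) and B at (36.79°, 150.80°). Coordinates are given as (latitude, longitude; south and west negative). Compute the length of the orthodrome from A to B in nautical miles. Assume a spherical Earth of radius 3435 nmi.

cos σ = sin φ₁ sin φ₂ + cos φ₁ cos φ₂ cos Δλ
      = sin(33.77°)sin(36.79°) + cos(33.77°)cos(36.79°)cos(5.74°) = 0.9953
σ = 5.573° → d = Rσ = 3435·0.09727 = 334 nmi

334 nmi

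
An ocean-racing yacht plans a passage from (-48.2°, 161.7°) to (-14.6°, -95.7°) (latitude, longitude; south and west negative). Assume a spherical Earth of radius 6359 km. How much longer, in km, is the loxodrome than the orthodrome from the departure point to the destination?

Great circle: cos σ = sin φ₁ sin φ₂ + cos φ₁ cos φ₂ cos Δλ,  σ = 1.5236 rad → d_gc = 9688.4 km
Rhumb line: Δψ = +0.7051, q = Δφ/Δψ = 0.8317, d_rh = R√(Δφ²+q²Δλ²) = 10178.7 km
Excess = 10178.7 − 9688.4 = 490.3 ≈ 490 km

490 km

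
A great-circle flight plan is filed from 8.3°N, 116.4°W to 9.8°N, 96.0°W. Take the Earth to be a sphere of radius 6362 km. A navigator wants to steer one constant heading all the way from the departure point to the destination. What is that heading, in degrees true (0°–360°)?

Δψ = ln[tan(π/4+φ₂/2)/tan(π/4+φ₁/2)] = +0.0265
Δλ = +0.3560 rad (taken the short way round)
course = atan2(Δλ, Δψ) = 85.74°

85.7°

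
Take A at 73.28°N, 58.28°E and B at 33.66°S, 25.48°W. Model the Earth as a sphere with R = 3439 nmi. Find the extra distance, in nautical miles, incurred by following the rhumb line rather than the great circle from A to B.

Great circle: cos σ = sin φ₁ sin φ₂ + cos φ₁ cos φ₂ cos Δλ,  σ = 2.0999 rad → d_gc = 7221.7 nmi
Rhumb line: Δψ = -2.5422, q = Δφ/Δψ = 0.7342, d_rh = R√(Δφ²+q²Δλ²) = 7404.4 nmi
Excess = 7404.4 − 7221.7 = 182.7 ≈ 183 nmi

183 nmi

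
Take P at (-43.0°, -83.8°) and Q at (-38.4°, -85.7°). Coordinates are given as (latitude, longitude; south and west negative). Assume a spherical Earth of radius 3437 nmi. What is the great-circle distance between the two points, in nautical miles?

289 nmi

Haversine: a = sin²(Δφ/2)+cos φ₁ cos φ₂ sin²(Δλ/2) = 0.00177;  σ = 2·atan2(√a,√(1−a))
σ = 4.820° → d = Rσ = 3437·0.08412 = 289 nmi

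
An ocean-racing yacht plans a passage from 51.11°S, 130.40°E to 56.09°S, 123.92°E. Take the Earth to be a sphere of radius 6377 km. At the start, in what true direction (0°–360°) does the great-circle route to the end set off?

215.1°

θ = atan2( sin Δλ·cos φ₂ ,  cos φ₁ sin φ₂ − sin φ₁ cos φ₂ cos Δλ )
  = atan2(-0.0630, -0.0896) = 215.10°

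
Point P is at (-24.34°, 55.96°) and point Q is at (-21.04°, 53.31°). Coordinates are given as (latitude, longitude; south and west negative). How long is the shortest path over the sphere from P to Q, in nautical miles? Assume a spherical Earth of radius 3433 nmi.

Haversine: a = sin²(Δφ/2)+cos φ₁ cos φ₂ sin²(Δλ/2) = 0.00128;  σ = 2·atan2(√a,√(1−a))
σ = 4.107° → d = Rσ = 3433·0.07168 = 246 nmi

246 nmi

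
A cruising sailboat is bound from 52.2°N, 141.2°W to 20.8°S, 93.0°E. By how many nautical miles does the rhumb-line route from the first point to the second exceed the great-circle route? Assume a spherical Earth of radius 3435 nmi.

Great circle: cos σ = sin φ₁ sin φ₂ + cos φ₁ cos φ₂ cos Δλ,  σ = 2.2341 rad → d_gc = 7674.2 nmi
Rhumb line: Δψ = -1.4431, q = Δφ/Δψ = 0.8829, d_rh = R√(Δφ²+q²Δλ²) = 7968.1 nmi
Excess = 7968.1 − 7674.2 = 293.9 ≈ 294 nmi

294 nmi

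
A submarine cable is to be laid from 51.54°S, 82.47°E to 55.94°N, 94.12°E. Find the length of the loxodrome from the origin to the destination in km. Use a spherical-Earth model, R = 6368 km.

Rhumb course C = atan2(Δλ, Δψ) with Δψ = ln[tan(π/4+φ₂/2)/tan(π/4+φ₁/2)] = +2.2364, Δλ = +0.2033 → C = 5.20°
d = R·|Δφ| / |cos C| = 6368·1.87588 / 0.99589 = 11995 km

11995 km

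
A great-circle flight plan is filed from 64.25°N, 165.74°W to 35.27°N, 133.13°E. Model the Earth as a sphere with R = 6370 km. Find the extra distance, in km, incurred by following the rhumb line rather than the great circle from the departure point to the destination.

155 km

Great circle: cos σ = sin φ₁ sin φ₂ + cos φ₁ cos φ₂ cos Δλ,  σ = 0.8074 rad → d_gc = 5143.4 km
Rhumb line: Δψ = -0.8173, q = Δφ/Δψ = 0.6189, d_rh = R√(Δφ²+q²Δλ²) = 5298.2 km
Excess = 5298.2 − 5143.4 = 154.8 ≈ 155 km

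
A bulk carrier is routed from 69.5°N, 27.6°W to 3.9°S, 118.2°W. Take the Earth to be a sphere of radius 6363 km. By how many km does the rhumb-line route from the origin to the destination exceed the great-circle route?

Great circle: cos σ = sin φ₁ sin φ₂ + cos φ₁ cos φ₂ cos Δλ,  σ = 1.6382 rad → d_gc = 10424.0 km
Rhumb line: Δψ = -1.7783, q = Δφ/Δψ = 0.7204, d_rh = R√(Δφ²+q²Δλ²) = 10907.9 km
Excess = 10907.9 − 10424.0 = 483.9 ≈ 484 km

484 km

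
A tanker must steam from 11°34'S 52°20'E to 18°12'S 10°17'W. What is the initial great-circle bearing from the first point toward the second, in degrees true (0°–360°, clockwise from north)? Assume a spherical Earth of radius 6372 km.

255.5°

θ = atan2( sin Δλ·cos φ₂ ,  cos φ₁ sin φ₂ − sin φ₁ cos φ₂ cos Δλ )
  = atan2(-0.8435, -0.2184) = 255.49°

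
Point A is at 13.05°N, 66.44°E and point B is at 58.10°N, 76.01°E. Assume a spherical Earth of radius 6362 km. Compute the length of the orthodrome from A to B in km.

Haversine: a = sin²(Δφ/2)+cos φ₁ cos φ₂ sin²(Δλ/2) = 0.15034;  σ = 2·atan2(√a,√(1−a))
σ = 45.627° → d = Rσ = 6362·0.79634 = 5066 km

5066 km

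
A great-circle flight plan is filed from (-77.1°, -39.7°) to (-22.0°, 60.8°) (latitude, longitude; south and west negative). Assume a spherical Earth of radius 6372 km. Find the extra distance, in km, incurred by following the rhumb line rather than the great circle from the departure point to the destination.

705 km

Great circle: cos σ = sin φ₁ sin φ₂ + cos φ₁ cos φ₂ cos Δλ,  σ = 1.2372 rad → d_gc = 7883.5 km
Rhumb line: Δψ = +1.7861, q = Δφ/Δψ = 0.5384, d_rh = R√(Δφ²+q²Δλ²) = 8588.5 km
Excess = 8588.5 − 7883.5 = 705.0 ≈ 705 km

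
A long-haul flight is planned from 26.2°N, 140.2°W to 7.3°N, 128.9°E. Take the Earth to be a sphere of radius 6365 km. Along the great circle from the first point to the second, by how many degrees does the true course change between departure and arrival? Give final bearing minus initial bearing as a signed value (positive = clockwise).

-33.1°

Initial bearing θ₁ = atan2(sin Δλ cos φ₂, cos φ₁ sin φ₂ − sin φ₁ cos φ₂ cos Δλ) = 276.95°
Final bearing θ₂ = (initial bearing from the destination back to the start) + 180° = 243.89°
Δθ = θ₂ − θ₁ = -33.1°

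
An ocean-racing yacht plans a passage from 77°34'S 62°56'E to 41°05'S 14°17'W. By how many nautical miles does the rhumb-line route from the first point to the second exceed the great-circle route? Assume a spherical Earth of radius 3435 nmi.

168 nmi

Great circle: cos σ = sin φ₁ sin φ₂ + cos φ₁ cos φ₂ cos Δλ,  σ = 0.8262 rad → d_gc = 2838.1 nmi
Rhumb line: Δψ = +1.4293, q = Δφ/Δψ = 0.4455, d_rh = R√(Δφ²+q²Δλ²) = 3006.3 nmi
Excess = 3006.3 − 2838.1 = 168.2 ≈ 168 nmi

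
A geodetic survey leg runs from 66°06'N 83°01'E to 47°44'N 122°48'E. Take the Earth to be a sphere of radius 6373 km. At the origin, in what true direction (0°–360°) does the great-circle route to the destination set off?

111.9°

θ = atan2( sin Δλ·cos φ₂ ,  cos φ₁ sin φ₂ − sin φ₁ cos φ₂ cos Δλ )
  = atan2(+0.4304, -0.1727) = 111.87°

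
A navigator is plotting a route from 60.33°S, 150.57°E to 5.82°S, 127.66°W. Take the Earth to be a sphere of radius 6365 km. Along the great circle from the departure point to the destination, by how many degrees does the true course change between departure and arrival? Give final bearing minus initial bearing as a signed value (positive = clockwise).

Initial bearing θ₁ = atan2(sin Δλ cos φ₂, cos φ₁ sin φ₂ − sin φ₁ cos φ₂ cos Δλ) = 85.73°
Final bearing θ₂ = (initial bearing from the destination back to the start) + 180° = 29.75°
Δθ = θ₂ − θ₁ = -56.0°

-56.0°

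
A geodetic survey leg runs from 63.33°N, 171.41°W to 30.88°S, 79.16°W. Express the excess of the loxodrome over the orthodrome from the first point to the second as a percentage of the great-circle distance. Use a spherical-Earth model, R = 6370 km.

Great circle: σ = 2.0644 rad → d_gc = Rσ = 13149.9 km
Rhumb: Δφ = -1.6443, Δλ = +1.6101, Δψ = -2.0067, q = Δφ/Δψ = 0.8194 → d_rh = R√(Δφ²+q²Δλ²) = 13428.7 km
Excess = (13428.7 − 13149.9) / 13149.9 = 278.8 / 13149.9 = 2.12% ≈ 2.1%

2.1%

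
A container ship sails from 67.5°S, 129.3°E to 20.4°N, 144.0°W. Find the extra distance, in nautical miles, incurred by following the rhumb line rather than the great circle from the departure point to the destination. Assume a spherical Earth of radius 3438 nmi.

187 nmi

Great circle: cos σ = sin φ₁ sin φ₂ + cos φ₁ cos φ₂ cos Δλ,  σ = 1.8769 rad → d_gc = 6452.9 nmi
Rhumb line: Δψ = +1.9787, q = Δφ/Δψ = 0.7753, d_rh = R√(Δφ²+q²Δλ²) = 6639.9 nmi
Excess = 6639.9 − 6452.9 = 187.0 ≈ 187 nmi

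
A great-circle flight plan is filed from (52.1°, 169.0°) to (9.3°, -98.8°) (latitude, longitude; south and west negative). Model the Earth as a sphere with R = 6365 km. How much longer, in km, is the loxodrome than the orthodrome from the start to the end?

Great circle: cos σ = sin φ₁ sin φ₂ + cos φ₁ cos φ₂ cos Δλ,  σ = 1.4664 rad → d_gc = 9333.4 km
Rhumb line: Δψ = -0.9060, q = Δφ/Δψ = 0.8245, d_rh = R√(Δφ²+q²Δλ²) = 9691.8 km
Excess = 9691.8 − 9333.4 = 358.4 ≈ 358 km

358 km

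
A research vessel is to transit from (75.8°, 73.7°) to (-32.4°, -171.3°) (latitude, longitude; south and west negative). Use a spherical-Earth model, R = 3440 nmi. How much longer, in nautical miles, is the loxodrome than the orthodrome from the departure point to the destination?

467 nmi

Great circle: cos σ = sin φ₁ sin φ₂ + cos φ₁ cos φ₂ cos Δλ,  σ = 2.2231 rad → d_gc = 7647.33 nmi
Rhumb line: Δψ = -2.6813, q = Δφ/Δψ = 0.7043, d_rh = R√(Δφ²+q²Δλ²) = 8114.75 nmi
Excess = 8114.75 − 7647.33 = 467.42 ≈ 467 nmi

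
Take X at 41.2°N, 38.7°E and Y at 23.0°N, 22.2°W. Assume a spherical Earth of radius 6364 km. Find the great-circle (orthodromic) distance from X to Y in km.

5947 km

cos σ = sin φ₁ sin φ₂ + cos φ₁ cos φ₂ cos Δλ
      = sin(41.20°)sin(23.00°) + cos(41.20°)cos(23.00°)cos(-60.90°) = 0.5942
σ = 53.544° → d = Rσ = 6364·0.93452 = 5947 km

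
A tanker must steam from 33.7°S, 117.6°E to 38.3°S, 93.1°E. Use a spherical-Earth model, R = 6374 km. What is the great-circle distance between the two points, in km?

2256 km

cos σ = sin φ₁ sin φ₂ + cos φ₁ cos φ₂ cos Δλ
      = sin(-33.70°)sin(-38.30°) + cos(-33.70°)cos(-38.30°)cos(-24.50°) = 0.9380
σ = 20.283° → d = Rσ = 6374·0.35400 = 2256 km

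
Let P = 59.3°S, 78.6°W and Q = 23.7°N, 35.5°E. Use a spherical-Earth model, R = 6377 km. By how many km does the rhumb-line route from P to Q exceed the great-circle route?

510 km

Great circle: cos σ = sin φ₁ sin φ₂ + cos φ₁ cos φ₂ cos Δλ,  σ = 2.1371 rad → d_gc = 13628.19 km
Rhumb line: Δψ = +1.7187, q = Δφ/Δψ = 0.8428, d_rh = R√(Δφ²+q²Δλ²) = 14138.66 km
Excess = 14138.66 − 13628.19 = 510.47 ≈ 510 km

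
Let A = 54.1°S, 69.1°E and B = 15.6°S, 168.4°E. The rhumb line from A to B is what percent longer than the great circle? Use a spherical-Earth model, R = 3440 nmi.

Great circle: σ = 1.4439 rad → d_gc = Rσ = 4967.0 nmi
Rhumb: Δφ = +0.6720, Δλ = +1.7331, Δψ = +0.8515, q = Δφ/Δψ = 0.7892 → d_rh = R√(Δφ²+q²Δλ²) = 5242.2 nmi
Excess = (5242.2 − 4967.0) / 4967.0 = 275.2 / 4967.0 = 5.54% ≈ 5.5%

5.5%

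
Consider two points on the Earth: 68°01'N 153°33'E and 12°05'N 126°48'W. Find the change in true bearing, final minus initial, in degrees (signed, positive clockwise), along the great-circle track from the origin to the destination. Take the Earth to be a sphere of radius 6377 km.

At departure: θ₁ = atan2(sin Δλ cos φ₂, cos φ₁ sin φ₂ − sin φ₁ cos φ₂ cos Δλ) = 95.02°
At arrival: θ₂ = atan2(sin Δλ cos φ₁, −cos φ₂ sin φ₁ + sin φ₂ cos φ₁ cos Δλ) = 157.58°
Δθ = θ₂ − θ₁ = +62.6°

+62.6°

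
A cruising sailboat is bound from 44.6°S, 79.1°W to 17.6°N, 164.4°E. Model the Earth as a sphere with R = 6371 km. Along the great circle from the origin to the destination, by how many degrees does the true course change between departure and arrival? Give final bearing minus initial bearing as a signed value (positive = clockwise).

At departure: θ₁ = atan2(sin Δλ cos φ₂, cos φ₁ sin φ₂ − sin φ₁ cos φ₂ cos Δλ) = 264.42°
At arrival: θ₂ = atan2(sin Δλ cos φ₁, −cos φ₂ sin φ₁ + sin φ₂ cos φ₁ cos Δλ) = 311.97°
Δθ = θ₂ − θ₁ = +47.6°

+47.6°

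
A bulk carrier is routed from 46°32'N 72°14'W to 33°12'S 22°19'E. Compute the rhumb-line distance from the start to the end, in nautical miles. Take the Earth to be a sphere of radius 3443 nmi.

7036 nmi

Rhumb course C = atan2(Δλ, Δψ) with Δψ = ln[tan(π/4+φ₂/2)/tan(π/4+φ₁/2)] = -1.5346, Δλ = +1.6502 → C = 132.92°
d = R·|Δφ| / |cos C| = 3443·1.39161 / 0.68100 = 7036 nmi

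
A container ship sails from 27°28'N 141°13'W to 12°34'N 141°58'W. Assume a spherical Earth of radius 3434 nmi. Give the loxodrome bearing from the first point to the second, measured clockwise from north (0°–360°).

182.7°

Meridional parts: M(φ₁)=+0.4989, M(φ₂)=+0.2211 → ΔM = -0.2778;  Δλ = -0.0131 rad
tan C = Δλ / ΔM = +0.0471 → C = 182.70°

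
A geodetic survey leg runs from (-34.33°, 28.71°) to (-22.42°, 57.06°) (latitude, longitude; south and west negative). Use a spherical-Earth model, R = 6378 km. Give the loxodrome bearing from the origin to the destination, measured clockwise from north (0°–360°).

Δψ = ln[tan(π/4+φ₂/2)/tan(π/4+φ₁/2)] = +0.2369
Δλ = +0.4948 rad (taken the short way round)
course = atan2(Δλ, Δψ) = 64.41°

64.4°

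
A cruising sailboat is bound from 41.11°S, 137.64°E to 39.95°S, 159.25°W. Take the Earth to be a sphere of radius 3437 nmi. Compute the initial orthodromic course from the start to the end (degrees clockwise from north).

110.5°

θ = atan2( sin Δλ·cos φ₂ ,  cos φ₁ sin φ₂ − sin φ₁ cos φ₂ cos Δλ )
  = atan2(+0.6837, -0.2558) = 110.51°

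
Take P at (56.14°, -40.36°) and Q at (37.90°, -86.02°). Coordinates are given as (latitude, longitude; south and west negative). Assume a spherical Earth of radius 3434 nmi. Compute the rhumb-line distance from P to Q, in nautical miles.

Rhumb course C = atan2(Δλ, Δψ) with Δψ = ln[tan(π/4+φ₂/2)/tan(π/4+φ₁/2)] = -0.4737, Δλ = -0.7969 → C = 239.27°
d = R·|Δφ| / |cos C| = 3434·0.31835 / 0.51092 = 2140 nmi

2140 nmi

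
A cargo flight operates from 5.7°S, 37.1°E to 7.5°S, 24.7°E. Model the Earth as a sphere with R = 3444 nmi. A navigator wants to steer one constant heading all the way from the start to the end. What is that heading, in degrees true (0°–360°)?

Δψ = ln[tan(π/4+φ₂/2)/tan(π/4+φ₁/2)] = -0.0316
Δλ = -0.2164 rad (taken the short way round)
course = atan2(Δλ, Δψ) = 261.69°

261.7°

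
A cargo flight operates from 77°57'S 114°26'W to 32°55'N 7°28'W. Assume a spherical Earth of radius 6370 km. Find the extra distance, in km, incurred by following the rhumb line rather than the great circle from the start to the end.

Great circle: cos σ = sin φ₁ sin φ₂ + cos φ₁ cos φ₂ cos Δλ,  σ = 2.1927 rad → d_gc = 13967.5 km
Rhumb line: Δψ = +2.8576, q = Δφ/Δψ = 0.6771, d_rh = R√(Δφ²+q²Δλ²) = 14723.2 km
Excess = 14723.2 − 13967.5 = 755.7 ≈ 756 km

756 km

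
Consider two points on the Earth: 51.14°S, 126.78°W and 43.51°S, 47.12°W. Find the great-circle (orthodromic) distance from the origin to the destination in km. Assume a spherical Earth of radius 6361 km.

Haversine: a = sin²(Δφ/2)+cos φ₁ cos φ₂ sin²(Δλ/2) = 0.19111;  σ = 2·atan2(√a,√(1−a))
σ = 51.846° → d = Rσ = 6361·0.90488 = 5756 km

5756 km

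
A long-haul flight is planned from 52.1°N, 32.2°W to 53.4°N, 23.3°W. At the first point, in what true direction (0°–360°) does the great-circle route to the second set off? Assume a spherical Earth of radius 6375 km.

N = sin Δλ·cos φ₂ = +0.0922;  D = cos φ₁ sin φ₂ − sin φ₁ cos φ₂ cos Δλ = +0.0284
initial course = atan2(N, D) = 72.91°

72.9°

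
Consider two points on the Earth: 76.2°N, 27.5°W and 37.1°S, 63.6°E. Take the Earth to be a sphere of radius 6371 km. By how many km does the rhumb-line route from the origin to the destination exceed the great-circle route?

Great circle: cos σ = sin φ₁ sin φ₂ + cos φ₁ cos φ₂ cos Δλ,  σ = 2.2012 rad → d_gc = 14023.7 km
Rhumb line: Δψ = -2.8100, q = Δφ/Δψ = 0.7037, d_rh = R√(Δφ²+q²Δλ²) = 14475.3 km
Excess = 14475.3 − 14023.7 = 451.6 ≈ 452 km

452 km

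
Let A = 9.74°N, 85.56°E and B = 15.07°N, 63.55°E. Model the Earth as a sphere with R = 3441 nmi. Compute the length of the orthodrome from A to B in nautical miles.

cos σ = sin φ₁ sin φ₂ + cos φ₁ cos φ₂ cos Δλ
      = sin(9.74°)sin(15.07°) + cos(9.74°)cos(15.07°)cos(-22.01°) = 0.9263
σ = 22.132° → d = Rσ = 3441·0.38628 = 1329 nmi

1329 nmi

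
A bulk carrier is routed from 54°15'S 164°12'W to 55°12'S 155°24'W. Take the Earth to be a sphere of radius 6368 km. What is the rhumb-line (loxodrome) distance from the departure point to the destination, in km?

Δψ = ln[tan(π/4+φ₂/2)/tan(π/4+φ₁/2)] = -0.0287;  Δφ = -0.0166 rad,  Δλ = +0.1536 rad
q = Δφ/Δψ = 0.5775
d = R·√(Δφ² + q²Δλ²) = 6368·0.09023 = 575 km

575 km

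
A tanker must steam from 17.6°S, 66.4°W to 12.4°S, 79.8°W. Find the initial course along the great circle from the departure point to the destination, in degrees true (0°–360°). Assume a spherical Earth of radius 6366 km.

290.0°

N = sin Δλ·cos φ₂ = -0.2263;  D = cos φ₁ sin φ₂ − sin φ₁ cos φ₂ cos Δλ = +0.0826
initial course = atan2(N, D) = 290.05°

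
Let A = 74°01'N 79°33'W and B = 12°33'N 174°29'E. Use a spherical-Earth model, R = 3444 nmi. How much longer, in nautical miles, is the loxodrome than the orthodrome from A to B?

Great circle: cos σ = sin φ₁ sin φ₂ + cos φ₁ cos φ₂ cos Δλ,  σ = 1.4354 rad → d_gc = 4943.6 nmi
Rhumb line: Δψ = -1.7425, q = Δφ/Δψ = 0.6157, d_rh = R√(Δφ²+q²Δλ²) = 5387.9 nmi
Excess = 5387.9 − 4943.6 = 444.3 ≈ 444 nmi

444 nmi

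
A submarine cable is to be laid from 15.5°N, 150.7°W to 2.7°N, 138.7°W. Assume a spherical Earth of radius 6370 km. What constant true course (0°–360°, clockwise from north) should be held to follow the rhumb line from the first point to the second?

137.3°

Meridional parts: M(φ₁)=+0.2739, M(φ₂)=+0.0471 → ΔM = -0.2267;  Δλ = +0.2094 rad
tan C = Δλ / ΔM = -0.9237 → C = 137.27°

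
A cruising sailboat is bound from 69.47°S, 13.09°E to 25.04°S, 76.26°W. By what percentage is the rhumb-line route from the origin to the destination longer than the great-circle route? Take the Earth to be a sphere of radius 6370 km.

6.6%

Great circle: σ = 1.1593 rad → d_gc = Rσ = 7384.8 km
Rhumb: Δφ = +0.7754, Δλ = -1.5595, Δψ = +1.2571, q = Δφ/Δψ = 0.6169 → d_rh = R√(Δφ²+q²Δλ²) = 7870.9 km
Excess = (7870.9 − 7384.8) / 7384.8 = 486.1 / 7384.8 = 6.58% ≈ 6.6%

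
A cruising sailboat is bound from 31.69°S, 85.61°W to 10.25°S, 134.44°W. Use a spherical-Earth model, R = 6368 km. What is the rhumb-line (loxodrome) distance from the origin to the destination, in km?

Δψ = ln[tan(π/4+φ₂/2)/tan(π/4+φ₁/2)] = +0.4038;  Δφ = +0.3742 rad,  Δλ = -0.8522 rad
q = Δφ/Δψ = 0.9267
d = R·√(Δφ² + q²Δλ²) = 6368·0.87392 = 5565 km

5565 km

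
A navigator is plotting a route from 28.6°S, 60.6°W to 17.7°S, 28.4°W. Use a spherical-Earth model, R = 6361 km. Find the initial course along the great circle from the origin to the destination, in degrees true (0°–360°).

N = sin Δλ·cos φ₂ = +0.5077;  D = cos φ₁ sin φ₂ − sin φ₁ cos φ₂ cos Δλ = +0.1190
initial course = atan2(N, D) = 76.81°

76.8°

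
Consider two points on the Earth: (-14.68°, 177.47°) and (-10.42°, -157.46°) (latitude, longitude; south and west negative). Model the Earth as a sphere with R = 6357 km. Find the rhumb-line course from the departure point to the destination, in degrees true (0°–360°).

80.1°

Meridional parts: M(φ₁)=-0.2591, M(φ₂)=-0.1829 → ΔM = +0.0762;  Δλ = +0.4376 rad
tan C = Δλ / ΔM = +5.7429 → C = 80.12°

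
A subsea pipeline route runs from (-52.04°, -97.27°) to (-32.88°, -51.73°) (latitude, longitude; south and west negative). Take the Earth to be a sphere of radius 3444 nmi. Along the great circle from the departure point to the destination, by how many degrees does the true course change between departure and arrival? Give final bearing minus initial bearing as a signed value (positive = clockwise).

Initial bearing θ₁ = atan2(sin Δλ cos φ₂, cos φ₁ sin φ₂ − sin φ₁ cos φ₂ cos Δλ) = 77.78°
Final bearing θ₂ = (initial bearing from the destination back to the start) + 180° = 45.71°
Δθ = θ₂ − θ₁ = -32.1°

-32.1°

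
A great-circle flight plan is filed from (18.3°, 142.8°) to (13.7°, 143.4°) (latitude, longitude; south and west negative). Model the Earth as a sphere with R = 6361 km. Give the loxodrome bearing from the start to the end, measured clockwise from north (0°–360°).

Δψ = ln[tan(π/4+φ₂/2)/tan(π/4+φ₁/2)] = -0.0835
Δλ = +0.0105 rad (taken the short way round)
course = atan2(Δλ, Δψ) = 172.86°

172.9°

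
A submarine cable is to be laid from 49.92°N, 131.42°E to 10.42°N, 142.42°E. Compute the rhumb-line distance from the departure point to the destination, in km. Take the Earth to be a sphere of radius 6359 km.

Δψ = ln[tan(π/4+φ₂/2)/tan(π/4+φ₁/2)] = -0.8256;  Δφ = -0.6894 rad,  Δλ = +0.1920 rad
q = Δφ/Δψ = 0.8350
d = R·√(Δφ² + q²Δλ²) = 6359·0.70780 = 4501 km

4501 km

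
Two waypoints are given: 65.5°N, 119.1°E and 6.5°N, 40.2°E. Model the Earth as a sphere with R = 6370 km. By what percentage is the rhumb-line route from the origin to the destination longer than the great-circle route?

Great circle: σ = 1.3874 rad → d_gc = Rσ = 8838.0 km
Rhumb: Δφ = -1.0297, Δλ = -1.3771, Δψ = -1.4136, q = Δφ/Δψ = 0.7285 → d_rh = R√(Δφ²+q²Δλ²) = 9157.4 km
Excess = (9157.4 − 8838.0) / 8838.0 = 319.4 / 8838.0 = 3.61% ≈ 3.6%

3.6%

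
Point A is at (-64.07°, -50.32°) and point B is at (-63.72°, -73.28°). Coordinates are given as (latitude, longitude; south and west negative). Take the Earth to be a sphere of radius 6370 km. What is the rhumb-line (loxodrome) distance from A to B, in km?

Δψ = ln[tan(π/4+φ₂/2)/tan(π/4+φ₁/2)] = +0.0139;  Δφ = +0.0061 rad,  Δλ = -0.4007 rad
q = Δφ/Δψ = 0.4400
d = R·√(Δφ² + q²Δλ²) = 6370·0.17643 = 1124 km

1124 km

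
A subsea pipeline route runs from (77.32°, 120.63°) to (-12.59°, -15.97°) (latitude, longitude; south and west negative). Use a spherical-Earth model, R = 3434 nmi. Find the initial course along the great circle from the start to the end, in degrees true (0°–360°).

θ = atan2( sin Δλ·cos φ₂ ,  cos φ₁ sin φ₂ − sin φ₁ cos φ₂ cos Δλ )
  = atan2(-0.6706, +0.6440) = 313.84°

313.8°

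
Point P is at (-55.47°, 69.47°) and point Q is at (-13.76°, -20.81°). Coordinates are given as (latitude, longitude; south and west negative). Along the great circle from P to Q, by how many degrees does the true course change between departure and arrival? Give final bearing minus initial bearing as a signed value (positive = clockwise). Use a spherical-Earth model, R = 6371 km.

Initial bearing θ₁ = atan2(sin Δλ cos φ₂, cos φ₁ sin φ₂ − sin φ₁ cos φ₂ cos Δλ) = 261.87°
Final bearing θ₂ = (initial bearing from the destination back to the start) + 180° = 324.71°
Δθ = θ₂ − θ₁ = +62.8°

+62.8°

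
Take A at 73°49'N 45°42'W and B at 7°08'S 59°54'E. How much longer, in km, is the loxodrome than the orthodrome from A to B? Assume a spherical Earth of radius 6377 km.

790 km

Great circle: cos σ = sin φ₁ sin φ₂ + cos φ₁ cos φ₂ cos Δλ,  σ = 1.7657 rad → d_gc = 11259.6 km
Rhumb line: Δψ = -2.0755, q = Δφ/Δψ = 0.6807, d_rh = R√(Δφ²+q²Δλ²) = 12049.2 km
Excess = 12049.2 − 11259.6 = 789.6 ≈ 790 km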